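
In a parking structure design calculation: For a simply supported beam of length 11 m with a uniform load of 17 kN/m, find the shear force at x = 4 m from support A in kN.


R_A = w * L / 2 = 17 * 11 / 2 = 93.5 kN
V(x) = R_A - w * x = 93.5 - 17 * 4
= 25.5 kN

25.5 kN


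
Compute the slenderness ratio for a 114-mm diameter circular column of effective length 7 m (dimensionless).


Radius of gyration r = d / 4 = 114 / 4 = 28.5 mm
L_eff = 7000.0 mm
Slenderness ratio = L / r = 7000.0 / 28.5 = 245.61 (dimensionless)

245.61 (dimensionless)


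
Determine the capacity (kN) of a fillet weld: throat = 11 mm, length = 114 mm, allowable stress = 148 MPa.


Strength = throat * length * allowable stress
= 11 * 114 * 148 N
= 185592 N
= 185.59 kN

185.59 kN


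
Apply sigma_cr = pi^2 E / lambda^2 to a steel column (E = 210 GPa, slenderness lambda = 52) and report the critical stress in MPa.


sigma_cr = pi^2 * E / lambda^2
= 9.8696 * 210000.0 / 52^2
= 9.8696 * 210000.0 / 2704
= 766.5003 MPa

766.5003 MPa


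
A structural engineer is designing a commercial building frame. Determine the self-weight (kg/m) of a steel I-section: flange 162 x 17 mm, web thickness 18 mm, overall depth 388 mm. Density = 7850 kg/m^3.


A_flanges = 2 * 162 * 17 = 5508 mm^2
A_web = (388 - 2 * 17) * 18 = 6372 mm^2
A_total = 5508 + 6372 = 11880 mm^2 = 0.011880 m^2
Weight = rho * A = 7850 * 0.011880 = 93.258 kg/m

93.258 kg/m


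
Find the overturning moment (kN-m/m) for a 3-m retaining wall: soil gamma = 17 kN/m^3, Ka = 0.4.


Pa = 0.5 * Ka * gamma * H^2
= 0.5 * 0.4 * 17 * 3^2
= 30.6 kN/m
Arm = H / 3 = 3 / 3 = 1.0 m
Mo = Pa * arm = Pa * H / 3 = 30.6 * 3 / 3 = 30.6 kN-m/m

30.6 kN-m/m


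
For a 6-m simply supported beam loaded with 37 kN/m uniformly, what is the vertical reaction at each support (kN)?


Total load = w * L = 37 * 6 = 222 kN
By symmetry, each reaction R = total / 2 = 222 / 2 = 111.0 kN

111.0 kN


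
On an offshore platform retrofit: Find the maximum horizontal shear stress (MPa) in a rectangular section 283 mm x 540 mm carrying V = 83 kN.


A = b * h = 283 * 540 = 152820 mm^2
V = 83 kN = 83000.0 N
tau_max = 1.5 * V / A = 1.5 * 83000.0 / 152820
= 0.8147 MPa

0.8147 MPa


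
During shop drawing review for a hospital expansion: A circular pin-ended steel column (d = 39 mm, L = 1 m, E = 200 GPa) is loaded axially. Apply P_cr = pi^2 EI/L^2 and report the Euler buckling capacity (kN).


I = pi * d^4 / 64 = 113560.77 mm^4
L = 1000.0 mm
P_cr = pi^2 * E * I / L^2
= 9.8696 * 200000.0 * 113560.77 / 1000.0^2
= 224159.97 N = 224.16 kN

224.16 kN


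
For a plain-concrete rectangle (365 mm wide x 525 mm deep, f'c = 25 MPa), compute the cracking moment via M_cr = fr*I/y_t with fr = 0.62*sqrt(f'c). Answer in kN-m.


fr = 0.62 * sqrt(25) = 0.62 * 5.0 = 3.1 MPa
I = 365 * 525^3 / 12 = 4401386718.75 mm^4
y_t = 262.5 mm
M_cr = fr * I / y_t = 3.1 * 4401386718.75 / 262.5 N-mm
= 51.9783 kN-m

51.9783 kN-m


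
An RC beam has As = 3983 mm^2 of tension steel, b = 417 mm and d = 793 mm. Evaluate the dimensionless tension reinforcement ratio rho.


rho = As / (b * d)
= 3983 / (417 * 793)
= 3983 / 330681
= 0.012045 (dimensionless)

0.012045 (dimensionless)


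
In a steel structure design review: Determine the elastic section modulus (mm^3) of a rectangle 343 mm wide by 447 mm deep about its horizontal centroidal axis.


S = b * h^2 / 6
= 343 * 447^2 / 6
= 343 * 199809 / 6
= 11422414.5 mm^3

11422414.5 mm^3


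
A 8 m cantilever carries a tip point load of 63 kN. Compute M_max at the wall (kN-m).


For a cantilever with a point load at the free end:
M_max = P * L = 63 * 8 = 504 kN-m

504 kN-m


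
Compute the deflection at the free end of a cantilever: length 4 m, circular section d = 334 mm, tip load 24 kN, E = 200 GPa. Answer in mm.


I = pi * d^4 / 64 = pi * 334^4 / 64 = 610879802.01 mm^4
L = 4000.0 mm, P = 24000.0 N, E = 200000.0 MPa
delta = P * L^3 / (3 * E * I)
= 24000.0 * 4000.0^3 / (3 * 200000.0 * 610879802.01)
= 4.1907 mm

4.1907 mm


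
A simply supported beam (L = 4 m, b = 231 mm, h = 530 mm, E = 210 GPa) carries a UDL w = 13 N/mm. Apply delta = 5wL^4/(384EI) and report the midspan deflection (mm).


I = 231 * 530^3 / 12 = 2865882250.0 mm^4
L = 4000.0 mm, w = 13 N/mm, E = 210000.0 MPa
delta = 5 * w * L^4 / (384 * E * I)
= 5 * 13 * 4000.0^4 / (384 * 210000.0 * 2865882250.0)
= 0.072 mm

0.072 mm


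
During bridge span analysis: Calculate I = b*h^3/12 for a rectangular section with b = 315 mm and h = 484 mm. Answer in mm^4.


I = b * h^3 / 12
= 315 * 484^3 / 12
= 315 * 113379904 / 12
= 2976222480.0 mm^4

2976222480.0 mm^4


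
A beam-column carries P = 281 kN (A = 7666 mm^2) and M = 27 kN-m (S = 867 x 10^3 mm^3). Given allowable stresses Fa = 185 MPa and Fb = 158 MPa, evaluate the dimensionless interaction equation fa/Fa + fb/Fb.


f_a = P / A = 281000.0 / 7666 = 36.6554 MPa
f_b = M / S = 27000000.0 / 867000.0 = 31.1419 MPa
Ratio = f_a / Fa + f_b / Fb
= 36.6554 / 185 + 31.1419 / 158
= 0.3952 (dimensionless)

0.3952 (dimensionless)


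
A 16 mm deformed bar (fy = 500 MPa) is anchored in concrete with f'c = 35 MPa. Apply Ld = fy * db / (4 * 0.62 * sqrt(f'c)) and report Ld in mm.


Ld = (fy * db) / (4 * 0.62 * sqrt(f'c))
= (500 * 16) / (4 * 0.62 * sqrt(35))
= 8000 / 14.6719
= 545.26 mm

545.26 mm


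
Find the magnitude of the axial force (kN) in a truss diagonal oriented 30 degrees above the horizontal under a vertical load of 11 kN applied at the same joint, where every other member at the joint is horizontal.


At the joint, only the diagonal has a vertical component, so vertical equilibrium gives:
F * sin(30) = 11
F = 11 / sin(30)
= 11 / 0.5
= 22.0 kN

22.0 kN


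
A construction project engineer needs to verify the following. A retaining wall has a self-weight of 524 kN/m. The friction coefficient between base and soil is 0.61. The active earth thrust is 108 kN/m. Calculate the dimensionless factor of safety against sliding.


Resisting force = mu * W = 0.61 * 524 = 319.64 kN/m
FOS = Resisting / Driving = 319.64 / 108
= 2.9596 (dimensionless)

2.9596 (dimensionless)


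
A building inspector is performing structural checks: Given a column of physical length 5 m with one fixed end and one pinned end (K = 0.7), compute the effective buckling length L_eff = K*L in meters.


L_eff = K * L
= 0.7 * 5
= 3.5 m

3.5 m


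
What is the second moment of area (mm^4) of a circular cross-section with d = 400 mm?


r = d / 2 = 400 / 2 = 200.0 mm
I = pi * r^4 / 4 = pi * 200.0^4 / 4
= 1256637061.44 mm^4

1256637061.44 mm^4


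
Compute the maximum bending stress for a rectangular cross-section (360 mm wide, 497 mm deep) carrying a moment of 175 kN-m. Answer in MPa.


I = b * h^3 / 12 = 360 * 497^3 / 12 = 3682904190.0 mm^4
y = h / 2 = 497 / 2 = 248.5 mm
M = 175 kN-m = 175000000.0 N-mm
sigma = M * y / I = 175000000.0 * 248.5 / 3682904190.0
= 11.81 MPa

11.81 MPa


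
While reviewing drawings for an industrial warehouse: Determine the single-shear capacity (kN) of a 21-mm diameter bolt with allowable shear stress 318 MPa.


A = pi * d^2 / 4 = pi * 21^2 / 4 = 346.3606 mm^2
V = f_v * A / 1000 = 318 * 346.3606 / 1000
= 110.1427 kN

110.1427 kN


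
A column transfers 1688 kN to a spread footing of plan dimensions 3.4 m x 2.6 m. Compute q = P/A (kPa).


A = 3.4 * 2.6 = 8.84 m^2
q = P / A = 1688 / 8.84
= 190.9502 kPa

190.9502 kPa


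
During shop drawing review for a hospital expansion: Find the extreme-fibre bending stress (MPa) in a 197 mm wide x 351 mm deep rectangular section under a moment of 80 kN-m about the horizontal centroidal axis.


I = b * h^3 / 12 = 197 * 351^3 / 12 = 709914962.25 mm^4
y = h / 2 = 351 / 2 = 175.5 mm
M = 80 kN-m = 80000000.0 N-mm
sigma = M * y / I = 80000000.0 * 175.5 / 709914962.25
= 19.78 MPa

19.78 MPa


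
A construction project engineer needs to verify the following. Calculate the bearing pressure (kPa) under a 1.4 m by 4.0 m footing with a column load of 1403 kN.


A = 1.4 * 4.0 = 5.6 m^2
q = P / A = 1403 / 5.6
= 250.5357 kPa

250.5357 kPa


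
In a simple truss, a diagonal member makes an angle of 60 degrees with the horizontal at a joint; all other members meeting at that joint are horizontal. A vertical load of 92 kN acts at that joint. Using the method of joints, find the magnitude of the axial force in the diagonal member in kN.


At the joint, only the diagonal has a vertical component, so vertical equilibrium gives:
F * sin(60) = 92
F = 92 / sin(60)
= 92 / 0.866025
= 106.23 kN

106.23 kN


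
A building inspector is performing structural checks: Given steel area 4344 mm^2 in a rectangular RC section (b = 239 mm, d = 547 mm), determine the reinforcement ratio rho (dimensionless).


rho = As / (b * d)
= 4344 / (239 * 547)
= 4344 / 130733
= 0.033228 (dimensionless)

0.033228 (dimensionless)


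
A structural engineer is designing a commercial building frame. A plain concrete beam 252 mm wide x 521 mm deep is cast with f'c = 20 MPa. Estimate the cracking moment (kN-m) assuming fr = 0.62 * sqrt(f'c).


fr = 0.62 * sqrt(20) = 0.62 * 4.4721 = 2.7727 MPa
I = 252 * 521^3 / 12 = 2969835981.0 mm^4
y_t = 260.5 mm
M_cr = fr * I / y_t = 2.7727 * 2969835981.0 / 260.5 N-mm
= 31.6105 kN-m

31.6105 kN-m


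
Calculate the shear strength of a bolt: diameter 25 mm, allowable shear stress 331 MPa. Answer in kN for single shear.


A = pi * d^2 / 4 = pi * 25^2 / 4 = 490.8739 mm^2
V = f_v * A / 1000 = 331 * 490.8739 / 1000
= 162.4792 kN

162.4792 kN


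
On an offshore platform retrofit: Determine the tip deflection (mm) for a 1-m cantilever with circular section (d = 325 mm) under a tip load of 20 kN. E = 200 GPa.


I = pi * d^4 / 64 = pi * 325^4 / 64 = 547650316.04 mm^4
L = 1000.0 mm, P = 20000.0 N, E = 200000.0 MPa
delta = P * L^3 / (3 * E * I)
= 20000.0 * 1000.0^3 / (3 * 200000.0 * 547650316.04)
= 0.0609 mm

0.0609 mm


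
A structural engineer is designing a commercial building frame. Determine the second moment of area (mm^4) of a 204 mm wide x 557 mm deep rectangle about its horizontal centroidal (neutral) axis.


I = b * h^3 / 12
= 204 * 557^3 / 12
= 204 * 172808693 / 12
= 2937747781.0 mm^4

2937747781.0 mm^4


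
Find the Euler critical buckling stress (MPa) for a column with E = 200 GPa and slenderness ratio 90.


sigma_cr = pi^2 * E / lambda^2
= 9.8696 * 200000.0 / 90^2
= 9.8696 * 200000.0 / 8100
= 243.6939 MPa

243.6939 MPa


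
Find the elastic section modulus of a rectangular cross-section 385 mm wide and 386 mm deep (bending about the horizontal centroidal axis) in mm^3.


S = b * h^2 / 6
= 385 * 386^2 / 6
= 385 * 148996 / 6
= 9560576.67 mm^3

9560576.67 mm^3


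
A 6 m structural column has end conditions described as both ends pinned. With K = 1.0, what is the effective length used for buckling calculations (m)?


L_eff = K * L
= 1.0 * 6
= 6.0 m

6.0 m


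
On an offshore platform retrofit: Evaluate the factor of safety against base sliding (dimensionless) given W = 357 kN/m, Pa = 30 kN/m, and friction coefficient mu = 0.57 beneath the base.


Resisting force = mu * W = 0.57 * 357 = 203.49 kN/m
FOS = Resisting / Driving = 203.49 / 30
= 6.783 (dimensionless)

6.783 (dimensionless)


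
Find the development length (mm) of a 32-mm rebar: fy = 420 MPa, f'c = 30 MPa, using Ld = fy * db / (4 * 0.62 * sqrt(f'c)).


Ld = (fy * db) / (4 * 0.62 * sqrt(f'c))
= (420 * 32) / (4 * 0.62 * sqrt(30))
= 13440 / 13.5835
= 989.43 mm

989.43 mm


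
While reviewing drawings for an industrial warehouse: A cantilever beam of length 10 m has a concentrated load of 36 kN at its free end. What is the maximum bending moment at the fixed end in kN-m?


For a cantilever with a point load at the free end:
M_max = P * L = 36 * 10 = 360 kN-m

360 kN-m


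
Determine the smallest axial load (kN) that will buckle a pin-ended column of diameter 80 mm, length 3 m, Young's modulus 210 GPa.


I = pi * d^4 / 64 = 2010619.3 mm^4
L = 3000.0 mm
P_cr = pi^2 * E * I / L^2
= 9.8696 * 210000.0 * 2010619.3 / 3000.0^2
= 463027.07 N = 463.0271 kN

463.0271 kN


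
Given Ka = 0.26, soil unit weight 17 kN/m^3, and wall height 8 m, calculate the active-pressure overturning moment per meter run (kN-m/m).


Pa = 0.5 * Ka * gamma * H^2
= 0.5 * 0.26 * 17 * 8^2
= 141.44 kN/m
Arm = H / 3 = 8 / 3 = 2.6667 m
Mo = Pa * arm = Pa * H / 3 = 141.44 * 8 / 3 = 377.1733 kN-m/m

377.1733 kN-m/m


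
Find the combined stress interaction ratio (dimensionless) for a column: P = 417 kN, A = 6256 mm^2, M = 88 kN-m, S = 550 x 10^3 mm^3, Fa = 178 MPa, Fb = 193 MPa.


f_a = P / A = 417000.0 / 6256 = 66.656 MPa
f_b = M / S = 88000000.0 / 550000.0 = 160.0 MPa
Ratio = f_a / Fa + f_b / Fb
= 66.656 / 178 + 160.0 / 193
= 1.2035 (dimensionless)

1.2035 (dimensionless)


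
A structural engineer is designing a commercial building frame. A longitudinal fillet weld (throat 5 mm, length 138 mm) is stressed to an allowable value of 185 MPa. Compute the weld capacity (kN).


Strength = throat * length * allowable stress
= 5 * 138 * 185 N
= 127650 N
= 127.65 kN

127.65 kN


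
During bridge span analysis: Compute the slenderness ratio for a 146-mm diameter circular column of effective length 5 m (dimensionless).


Radius of gyration r = d / 4 = 146 / 4 = 36.5 mm
L_eff = 5000.0 mm
Slenderness ratio = L / r = 5000.0 / 36.5 = 136.99 (dimensionless)

136.99 (dimensionless)


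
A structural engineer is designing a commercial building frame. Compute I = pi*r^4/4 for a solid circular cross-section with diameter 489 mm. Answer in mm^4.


r = d / 2 = 489 / 2 = 244.5 mm
I = pi * r^4 / 4 = pi * 244.5^4 / 4
= 2806760365.59 mm^4

2806760365.59 mm^4


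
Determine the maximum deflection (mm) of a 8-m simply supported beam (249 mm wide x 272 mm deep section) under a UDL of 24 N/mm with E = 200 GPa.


I = 249 * 272^3 / 12 = 417565696.0 mm^4
L = 8000.0 mm, w = 24 N/mm, E = 200000.0 MPa
delta = 5 * w * L^4 / (384 * E * I)
= 5 * 24 * 8000.0^4 / (384 * 200000.0 * 417565696.0)
= 15.3269 mm

15.3269 mm


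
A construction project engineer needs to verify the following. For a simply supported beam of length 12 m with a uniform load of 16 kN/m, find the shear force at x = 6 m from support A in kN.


R_A = w * L / 2 = 16 * 12 / 2 = 96.0 kN
V(x) = R_A - w * x = 96.0 - 16 * 6
= 0.0 kN

0.0 kN


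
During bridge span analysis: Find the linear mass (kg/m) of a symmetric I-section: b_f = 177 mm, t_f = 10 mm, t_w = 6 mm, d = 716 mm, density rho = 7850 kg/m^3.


A_flanges = 2 * 177 * 10 = 3540 mm^2
A_web = (716 - 2 * 10) * 6 = 4176 mm^2
A_total = 3540 + 4176 = 7716 mm^2 = 0.007716 m^2
Weight = rho * A = 7850 * 0.007716 = 60.5706 kg/m

60.5706 kg/m


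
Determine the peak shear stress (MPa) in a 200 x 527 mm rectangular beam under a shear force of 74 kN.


A = b * h = 200 * 527 = 105400 mm^2
V = 74 kN = 74000.0 N
tau_max = 1.5 * V / A = 1.5 * 74000.0 / 105400
= 1.0531 MPa

1.0531 MPa


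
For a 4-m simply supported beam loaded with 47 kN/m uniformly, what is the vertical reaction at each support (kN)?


Total load = w * L = 47 * 4 = 188 kN
By symmetry, each reaction R = total / 2 = 188 / 2 = 94.0 kN

94.0 kN


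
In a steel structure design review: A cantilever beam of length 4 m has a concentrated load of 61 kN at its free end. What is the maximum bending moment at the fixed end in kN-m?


For a cantilever with a point load at the free end:
M_max = P * L = 61 * 4 = 244 kN-m

244 kN-m


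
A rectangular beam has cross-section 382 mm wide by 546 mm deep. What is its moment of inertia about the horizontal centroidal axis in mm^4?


I = b * h^3 / 12
= 382 * 546^3 / 12
= 382 * 162771336 / 12
= 5181554196.0 mm^4

5181554196.0 mm^4


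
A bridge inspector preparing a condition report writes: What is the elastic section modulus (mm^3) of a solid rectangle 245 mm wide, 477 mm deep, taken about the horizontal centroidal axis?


S = b * h^2 / 6
= 245 * 477^2 / 6
= 245 * 227529 / 6
= 9290767.5 mm^3

9290767.5 mm^3


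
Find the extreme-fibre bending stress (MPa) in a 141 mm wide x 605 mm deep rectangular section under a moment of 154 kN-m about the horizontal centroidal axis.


I = b * h^3 / 12 = 141 * 605^3 / 12 = 2601980218.75 mm^4
y = h / 2 = 605 / 2 = 302.5 mm
M = 154 kN-m = 154000000.0 N-mm
sigma = M * y / I = 154000000.0 * 302.5 / 2601980218.75
= 17.9 MPa

17.9 MPa


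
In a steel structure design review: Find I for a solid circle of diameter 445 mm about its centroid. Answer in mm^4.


r = d / 2 = 445 / 2 = 222.5 mm
I = pi * r^4 / 4 = pi * 222.5^4 / 4
= 1924907845.66 mm^4

1924907845.66 mm^4


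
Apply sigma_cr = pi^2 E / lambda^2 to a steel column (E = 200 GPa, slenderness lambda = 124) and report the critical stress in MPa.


sigma_cr = pi^2 * E / lambda^2
= 9.8696 * 200000.0 / 124^2
= 9.8696 * 200000.0 / 15376
= 128.3767 MPa

128.3767 MPa


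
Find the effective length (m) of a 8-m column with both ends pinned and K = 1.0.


L_eff = K * L
= 1.0 * 8
= 8.0 m

8.0 m


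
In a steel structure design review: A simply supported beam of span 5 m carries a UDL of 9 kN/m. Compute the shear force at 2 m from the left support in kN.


R_A = w * L / 2 = 9 * 5 / 2 = 22.5 kN
V(x) = R_A - w * x = 22.5 - 9 * 2
= 4.5 kN

4.5 kN


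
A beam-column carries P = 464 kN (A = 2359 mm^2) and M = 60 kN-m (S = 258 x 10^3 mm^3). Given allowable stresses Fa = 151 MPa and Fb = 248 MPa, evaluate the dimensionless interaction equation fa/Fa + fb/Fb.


f_a = P / A = 464000.0 / 2359 = 196.6935 MPa
f_b = M / S = 60000000.0 / 258000.0 = 232.5581 MPa
Ratio = f_a / Fa + f_b / Fb
= 196.6935 / 151 + 232.5581 / 248
= 2.2403 (dimensionless)

2.2403 (dimensionless)


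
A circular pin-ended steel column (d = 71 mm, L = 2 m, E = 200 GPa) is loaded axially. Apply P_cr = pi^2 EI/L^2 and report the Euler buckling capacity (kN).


I = pi * d^4 / 64 = 1247392.97 mm^4
L = 2000.0 mm
P_cr = pi^2 * E * I / L^2
= 9.8696 * 200000.0 * 1247392.97 / 2000.0^2
= 615563.76 N = 615.5638 kN

615.5638 kN


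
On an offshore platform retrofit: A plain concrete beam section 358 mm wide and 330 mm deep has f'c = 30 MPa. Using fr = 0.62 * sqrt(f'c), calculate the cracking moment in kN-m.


fr = 0.62 * sqrt(30) = 0.62 * 5.4772 = 3.3959 MPa
I = 358 * 330^3 / 12 = 1072120500.0 mm^4
y_t = 165.0 mm
M_cr = fr * I / y_t = 3.3959 * 1072120500.0 / 165.0 N-mm
= 22.0654 kN-m

22.0654 kN-m


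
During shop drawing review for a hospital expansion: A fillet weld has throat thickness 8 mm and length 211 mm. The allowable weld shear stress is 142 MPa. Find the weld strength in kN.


Strength = throat * length * allowable stress
= 8 * 211 * 142 N
= 239696 N
= 239.7 kN

239.7 kN


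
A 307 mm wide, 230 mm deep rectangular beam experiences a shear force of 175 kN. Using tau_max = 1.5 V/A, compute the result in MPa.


A = b * h = 307 * 230 = 70610 mm^2
V = 175 kN = 175000.0 N
tau_max = 1.5 * V / A = 1.5 * 175000.0 / 70610
= 3.7176 MPa

3.7176 MPa


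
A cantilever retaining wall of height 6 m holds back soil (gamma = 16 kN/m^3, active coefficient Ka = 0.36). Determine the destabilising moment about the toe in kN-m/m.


Pa = 0.5 * Ka * gamma * H^2
= 0.5 * 0.36 * 16 * 6^2
= 103.68 kN/m
Arm = H / 3 = 6 / 3 = 2.0 m
Mo = Pa * arm = Pa * H / 3 = 103.68 * 6 / 3 = 207.36 kN-m/m

207.36 kN-m/m


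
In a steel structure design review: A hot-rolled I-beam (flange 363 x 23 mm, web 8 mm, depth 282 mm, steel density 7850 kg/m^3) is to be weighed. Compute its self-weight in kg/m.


A_flanges = 2 * 363 * 23 = 16698 mm^2
A_web = (282 - 2 * 23) * 8 = 1888 mm^2
A_total = 16698 + 1888 = 18586 mm^2 = 0.018586 m^2
Weight = rho * A = 7850 * 0.018586 = 145.9001 kg/m

145.9001 kg/m


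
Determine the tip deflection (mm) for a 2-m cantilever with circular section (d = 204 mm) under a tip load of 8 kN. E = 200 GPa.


I = pi * d^4 / 64 = pi * 204^4 / 64 = 85014023.05 mm^4
L = 2000.0 mm, P = 8000.0 N, E = 200000.0 MPa
delta = P * L^3 / (3 * E * I)
= 8000.0 * 2000.0^3 / (3 * 200000.0 * 85014023.05)
= 1.2547 mm

1.2547 mm


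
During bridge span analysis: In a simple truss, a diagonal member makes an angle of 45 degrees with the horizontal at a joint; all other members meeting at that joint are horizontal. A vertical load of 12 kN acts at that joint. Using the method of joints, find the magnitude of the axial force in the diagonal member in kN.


At the joint, only the diagonal has a vertical component, so vertical equilibrium gives:
F * sin(45) = 12
F = 12 / sin(45)
= 12 / 0.707107
= 16.97 kN

16.97 kN


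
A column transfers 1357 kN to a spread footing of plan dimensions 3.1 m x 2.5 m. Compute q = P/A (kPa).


A = 3.1 * 2.5 = 7.75 m^2
q = P / A = 1357 / 7.75
= 175.0968 kPa

175.0968 kPa


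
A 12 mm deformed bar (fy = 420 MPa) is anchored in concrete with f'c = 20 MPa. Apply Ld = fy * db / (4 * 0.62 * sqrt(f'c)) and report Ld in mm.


Ld = (fy * db) / (4 * 0.62 * sqrt(f'c))
= (420 * 12) / (4 * 0.62 * sqrt(20))
= 5040 / 11.0909
= 454.43 mm

454.43 mm


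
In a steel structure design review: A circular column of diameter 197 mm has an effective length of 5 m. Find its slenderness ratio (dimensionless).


Radius of gyration r = d / 4 = 197 / 4 = 49.25 mm
L_eff = 5000.0 mm
Slenderness ratio = L / r = 5000.0 / 49.25 = 101.52 (dimensionless)

101.52 (dimensionless)


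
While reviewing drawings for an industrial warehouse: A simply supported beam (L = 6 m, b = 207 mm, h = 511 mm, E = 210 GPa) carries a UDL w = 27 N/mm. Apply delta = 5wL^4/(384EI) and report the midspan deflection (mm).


I = 207 * 511^3 / 12 = 2301716334.75 mm^4
L = 6000.0 mm, w = 27 N/mm, E = 210000.0 MPa
delta = 5 * w * L^4 / (384 * E * I)
= 5 * 27 * 6000.0^4 / (384 * 210000.0 * 2301716334.75)
= 0.9426 mm

0.9426 mm


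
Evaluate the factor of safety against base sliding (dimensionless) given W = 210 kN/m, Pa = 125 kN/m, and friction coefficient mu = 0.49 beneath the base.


Resisting force = mu * W = 0.49 * 210 = 102.9 kN/m
FOS = Resisting / Driving = 102.9 / 125
= 0.8232 (dimensionless)

0.8232 (dimensionless)


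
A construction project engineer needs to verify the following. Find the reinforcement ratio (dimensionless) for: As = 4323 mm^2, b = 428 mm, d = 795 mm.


rho = As / (b * d)
= 4323 / (428 * 795)
= 4323 / 340260
= 0.012705 (dimensionless)

0.012705 (dimensionless)


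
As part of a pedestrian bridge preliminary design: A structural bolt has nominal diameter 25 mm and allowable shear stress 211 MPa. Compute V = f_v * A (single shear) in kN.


A = pi * d^2 / 4 = pi * 25^2 / 4 = 490.8739 mm^2
V = f_v * A / 1000 = 211 * 490.8739 / 1000
= 103.5744 kN

103.5744 kN


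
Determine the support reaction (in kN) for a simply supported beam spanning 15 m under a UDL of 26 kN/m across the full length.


Total load = w * L = 26 * 15 = 390 kN
By symmetry, each reaction R = total / 2 = 390 / 2 = 195.0 kN

195.0 kN


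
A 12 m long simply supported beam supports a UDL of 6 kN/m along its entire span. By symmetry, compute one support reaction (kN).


Total load = w * L = 6 * 12 = 72 kN
By symmetry, each reaction R = total / 2 = 72 / 2 = 36.0 kN

36.0 kN


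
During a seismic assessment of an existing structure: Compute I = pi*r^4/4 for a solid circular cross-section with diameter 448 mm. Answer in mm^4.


r = d / 2 = 448 / 2 = 224.0 mm
I = pi * r^4 / 4 = pi * 224.0^4 / 4
= 1977342744.66 mm^4

1977342744.66 mm^4


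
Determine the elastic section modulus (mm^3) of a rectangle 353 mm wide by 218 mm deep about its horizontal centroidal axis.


S = b * h^2 / 6
= 353 * 218^2 / 6
= 353 * 47524 / 6
= 2795995.33 mm^3

2795995.33 mm^3


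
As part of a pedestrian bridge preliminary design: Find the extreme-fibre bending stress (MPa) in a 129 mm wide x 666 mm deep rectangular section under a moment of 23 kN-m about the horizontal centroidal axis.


I = b * h^3 / 12 = 129 * 666^3 / 12 = 3175639182.0 mm^4
y = h / 2 = 666 / 2 = 333.0 mm
M = 23 kN-m = 23000000.0 N-mm
sigma = M * y / I = 23000000.0 * 333.0 / 3175639182.0
= 2.41 MPa

2.41 MPa


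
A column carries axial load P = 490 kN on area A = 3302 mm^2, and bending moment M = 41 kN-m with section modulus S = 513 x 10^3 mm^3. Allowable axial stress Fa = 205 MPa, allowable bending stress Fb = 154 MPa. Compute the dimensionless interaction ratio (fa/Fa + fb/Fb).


f_a = P / A = 490000.0 / 3302 = 148.3949 MPa
f_b = M / S = 41000000.0 / 513000.0 = 79.922 MPa
Ratio = f_a / Fa + f_b / Fb
= 148.3949 / 205 + 79.922 / 154
= 1.2429 (dimensionless)

1.2429 (dimensionless)


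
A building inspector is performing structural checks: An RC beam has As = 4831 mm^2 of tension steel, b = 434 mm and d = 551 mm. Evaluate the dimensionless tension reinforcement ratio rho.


rho = As / (b * d)
= 4831 / (434 * 551)
= 4831 / 239134
= 0.020202 (dimensionless)

0.020202 (dimensionless)


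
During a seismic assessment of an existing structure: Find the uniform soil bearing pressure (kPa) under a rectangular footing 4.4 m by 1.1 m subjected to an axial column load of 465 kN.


A = 4.4 * 1.1 = 4.84 m^2
q = P / A = 465 / 4.84
= 96.0744 kPa

96.0744 kPa


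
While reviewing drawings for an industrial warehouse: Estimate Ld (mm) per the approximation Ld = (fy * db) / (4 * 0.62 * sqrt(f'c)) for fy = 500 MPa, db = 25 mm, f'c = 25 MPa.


Ld = (fy * db) / (4 * 0.62 * sqrt(f'c))
= (500 * 25) / (4 * 0.62 * sqrt(25))
= 12500 / 12.4
= 1008.06 mm

1008.06 mm


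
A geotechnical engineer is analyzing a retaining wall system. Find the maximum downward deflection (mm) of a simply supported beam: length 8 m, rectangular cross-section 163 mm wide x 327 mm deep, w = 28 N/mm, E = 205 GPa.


I = 163 * 327^3 / 12 = 474951885.75 mm^4
L = 8000.0 mm, w = 28 N/mm, E = 205000.0 MPa
delta = 5 * w * L^4 / (384 * E * I)
= 5 * 28 * 8000.0^4 / (384 * 205000.0 * 474951885.75)
= 15.3375 mm

15.3375 mm


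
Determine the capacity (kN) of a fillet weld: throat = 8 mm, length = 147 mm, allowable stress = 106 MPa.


Strength = throat * length * allowable stress
= 8 * 147 * 106 N
= 124656 N
= 124.66 kN

124.66 kN


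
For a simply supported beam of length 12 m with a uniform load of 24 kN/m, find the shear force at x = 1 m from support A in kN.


R_A = w * L / 2 = 24 * 12 / 2 = 144.0 kN
V(x) = R_A - w * x = 144.0 - 24 * 1
= 120.0 kN

120.0 kN


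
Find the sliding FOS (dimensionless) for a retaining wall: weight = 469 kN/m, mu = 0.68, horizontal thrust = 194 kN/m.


Resisting force = mu * W = 0.68 * 469 = 318.92 kN/m
FOS = Resisting / Driving = 318.92 / 194
= 1.6439 (dimensionless)

1.6439 (dimensionless)


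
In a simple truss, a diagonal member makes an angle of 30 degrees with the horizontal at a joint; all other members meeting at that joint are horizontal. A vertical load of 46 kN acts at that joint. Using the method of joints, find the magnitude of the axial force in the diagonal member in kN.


At the joint, only the diagonal has a vertical component, so vertical equilibrium gives:
F * sin(30) = 46
F = 46 / sin(30)
= 46 / 0.5
= 92.0 kN

92.0 kN


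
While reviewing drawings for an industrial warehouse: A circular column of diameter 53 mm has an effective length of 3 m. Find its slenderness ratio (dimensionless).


Radius of gyration r = d / 4 = 53 / 4 = 13.25 mm
L_eff = 3000.0 mm
Slenderness ratio = L / r = 3000.0 / 13.25 = 226.42 (dimensionless)

226.42 (dimensionless)


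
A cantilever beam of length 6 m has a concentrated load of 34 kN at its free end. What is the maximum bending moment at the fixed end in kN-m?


For a cantilever with a point load at the free end:
M_max = P * L = 34 * 6 = 204 kN-m

204 kN-m


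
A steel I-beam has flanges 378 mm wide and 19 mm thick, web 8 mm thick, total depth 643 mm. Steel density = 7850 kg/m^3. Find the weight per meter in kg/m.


A_flanges = 2 * 378 * 19 = 14364 mm^2
A_web = (643 - 2 * 19) * 8 = 4840 mm^2
A_total = 14364 + 4840 = 19204 mm^2 = 0.019204 m^2
Weight = rho * A = 7850 * 0.019204 = 150.7514 kg/m

150.7514 kg/m


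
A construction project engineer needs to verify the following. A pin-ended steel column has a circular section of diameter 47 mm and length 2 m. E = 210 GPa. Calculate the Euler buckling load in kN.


I = pi * d^4 / 64 = 239530.78 mm^4
L = 2000.0 mm
P_cr = pi^2 * E * I / L^2
= 9.8696 * 210000.0 * 239530.78 / 2000.0^2
= 124113.89 N = 124.1139 kN

124.1139 kN


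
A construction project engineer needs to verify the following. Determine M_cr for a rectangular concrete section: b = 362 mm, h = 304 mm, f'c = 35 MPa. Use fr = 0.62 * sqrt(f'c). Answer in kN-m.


fr = 0.62 * sqrt(35) = 0.62 * 5.9161 = 3.668 MPa
I = 362 * 304^3 / 12 = 847516330.67 mm^4
y_t = 152.0 mm
M_cr = fr * I / y_t = 3.668 * 847516330.67 / 152.0 N-mm
= 20.4517 kN-m

20.4517 kN-m


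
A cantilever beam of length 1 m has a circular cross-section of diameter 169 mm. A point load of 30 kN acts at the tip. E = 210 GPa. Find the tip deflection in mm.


I = pi * d^4 / 64 = pi * 169^4 / 64 = 40042088.13 mm^4
L = 1000.0 mm, P = 30000.0 N, E = 210000.0 MPa
delta = P * L^3 / (3 * E * I)
= 30000.0 * 1000.0^3 / (3 * 210000.0 * 40042088.13)
= 1.1892 mm

1.1892 mm


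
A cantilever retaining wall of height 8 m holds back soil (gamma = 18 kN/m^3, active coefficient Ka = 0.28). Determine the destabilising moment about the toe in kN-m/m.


Pa = 0.5 * Ka * gamma * H^2
= 0.5 * 0.28 * 18 * 8^2
= 161.28 kN/m
Arm = H / 3 = 8 / 3 = 2.6667 m
Mo = Pa * arm = Pa * H / 3 = 161.28 * 8 / 3 = 430.08 kN-m/m

430.08 kN-m/m


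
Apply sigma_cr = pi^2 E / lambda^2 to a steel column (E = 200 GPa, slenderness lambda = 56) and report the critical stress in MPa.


sigma_cr = pi^2 * E / lambda^2
= 9.8696 * 200000.0 / 56^2
= 9.8696 * 200000.0 / 3136
= 629.4391 MPa

629.4391 MPa


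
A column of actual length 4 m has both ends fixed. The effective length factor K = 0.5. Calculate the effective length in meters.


L_eff = K * L
= 0.5 * 4
= 2.0 m

2.0 m


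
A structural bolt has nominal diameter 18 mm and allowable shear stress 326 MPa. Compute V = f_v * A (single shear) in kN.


A = pi * d^2 / 4 = pi * 18^2 / 4 = 254.469 mm^2
V = f_v * A / 1000 = 326 * 254.469 / 1000
= 82.9569 kN

82.9569 kN


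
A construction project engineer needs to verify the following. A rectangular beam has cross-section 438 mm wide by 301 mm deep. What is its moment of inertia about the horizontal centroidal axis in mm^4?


I = b * h^3 / 12
= 438 * 301^3 / 12
= 438 * 27270901 / 12
= 995387886.5 mm^4

995387886.5 mm^4


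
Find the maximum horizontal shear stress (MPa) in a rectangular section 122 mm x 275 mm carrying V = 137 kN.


A = b * h = 122 * 275 = 33550 mm^2
V = 137 kN = 137000.0 N
tau_max = 1.5 * V / A = 1.5 * 137000.0 / 33550
= 6.1252 MPa

6.1252 MPa


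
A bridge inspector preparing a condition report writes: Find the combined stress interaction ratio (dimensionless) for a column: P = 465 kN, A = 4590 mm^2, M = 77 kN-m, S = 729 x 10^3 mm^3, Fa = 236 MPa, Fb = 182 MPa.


f_a = P / A = 465000.0 / 4590 = 101.3072 MPa
f_b = M / S = 77000000.0 / 729000.0 = 105.6241 MPa
Ratio = f_a / Fa + f_b / Fb
= 101.3072 / 236 + 105.6241 / 182
= 1.0096 (dimensionless)

1.0096 (dimensionless)


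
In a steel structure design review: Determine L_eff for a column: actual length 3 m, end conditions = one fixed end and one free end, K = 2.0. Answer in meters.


L_eff = K * L
= 2.0 * 3
= 6.0 m

6.0 m


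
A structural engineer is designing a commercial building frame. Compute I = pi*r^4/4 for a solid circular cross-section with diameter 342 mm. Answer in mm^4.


r = d / 2 = 342 / 2 = 171.0 mm
I = pi * r^4 / 4 = pi * 171.0^4 / 4
= 671543767.66 mm^4

671543767.66 mm^4


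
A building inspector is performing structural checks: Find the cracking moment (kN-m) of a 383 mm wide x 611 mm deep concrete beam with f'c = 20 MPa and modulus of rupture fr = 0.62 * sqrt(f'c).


fr = 0.62 * sqrt(20) = 0.62 * 4.4721 = 2.7727 MPa
I = 383 * 611^3 / 12 = 7280163931.08 mm^4
y_t = 305.5 mm
M_cr = fr * I / y_t = 2.7727 * 7280163931.08 / 305.5 N-mm
= 66.0749 kN-m

66.0749 kN-m


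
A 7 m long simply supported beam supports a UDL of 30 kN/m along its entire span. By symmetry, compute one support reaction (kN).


Total load = w * L = 30 * 7 = 210 kN
By symmetry, each reaction R = total / 2 = 210 / 2 = 105.0 kN

105.0 kN


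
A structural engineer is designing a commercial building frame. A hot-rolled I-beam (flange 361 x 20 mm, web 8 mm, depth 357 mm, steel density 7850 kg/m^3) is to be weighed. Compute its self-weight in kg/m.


A_flanges = 2 * 361 * 20 = 14440 mm^2
A_web = (357 - 2 * 20) * 8 = 2536 mm^2
A_total = 14440 + 2536 = 16976 mm^2 = 0.016976 m^2
Weight = rho * A = 7850 * 0.016976 = 133.2616 kg/m

133.2616 kg/m


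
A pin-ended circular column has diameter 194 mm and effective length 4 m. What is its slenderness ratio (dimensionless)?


Radius of gyration r = d / 4 = 194 / 4 = 48.5 mm
L_eff = 4000.0 mm
Slenderness ratio = L / r = 4000.0 / 48.5 = 82.47 (dimensionless)

82.47 (dimensionless)


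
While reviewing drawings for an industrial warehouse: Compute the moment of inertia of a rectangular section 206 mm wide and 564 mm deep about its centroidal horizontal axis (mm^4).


I = b * h^3 / 12
= 206 * 564^3 / 12
= 206 * 179406144 / 12
= 3079805472.0 mm^4

3079805472.0 mm^4


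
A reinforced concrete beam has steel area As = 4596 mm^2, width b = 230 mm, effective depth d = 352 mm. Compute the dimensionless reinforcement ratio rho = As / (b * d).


rho = As / (b * d)
= 4596 / (230 * 352)
= 4596 / 80960
= 0.056769 (dimensionless)

0.056769 (dimensionless)


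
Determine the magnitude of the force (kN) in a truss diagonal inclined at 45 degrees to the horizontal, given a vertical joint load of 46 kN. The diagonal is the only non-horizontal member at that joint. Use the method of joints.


At the joint, only the diagonal has a vertical component, so vertical equilibrium gives:
F * sin(45) = 46
F = 46 / sin(45)
= 46 / 0.707107
= 65.05 kN

65.05 kN


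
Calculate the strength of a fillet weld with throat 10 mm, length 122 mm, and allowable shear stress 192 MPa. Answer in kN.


Strength = throat * length * allowable stress
= 10 * 122 * 192 N
= 234240 N
= 234.24 kN

234.24 kN


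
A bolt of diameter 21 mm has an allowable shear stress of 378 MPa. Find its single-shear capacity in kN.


A = pi * d^2 / 4 = pi * 21^2 / 4 = 346.3606 mm^2
V = f_v * A / 1000 = 378 * 346.3606 / 1000
= 130.9243 kN

130.9243 kN


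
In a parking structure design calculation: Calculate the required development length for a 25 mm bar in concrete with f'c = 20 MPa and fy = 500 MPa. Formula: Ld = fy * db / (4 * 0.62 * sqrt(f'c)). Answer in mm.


Ld = (fy * db) / (4 * 0.62 * sqrt(f'c))
= (500 * 25) / (4 * 0.62 * sqrt(20))
= 12500 / 11.0909
= 1127.05 mm

1127.05 mm


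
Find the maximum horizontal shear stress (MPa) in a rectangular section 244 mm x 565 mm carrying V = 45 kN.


A = b * h = 244 * 565 = 137860 mm^2
V = 45 kN = 45000.0 N
tau_max = 1.5 * V / A = 1.5 * 45000.0 / 137860
= 0.4896 MPa

0.4896 MPa


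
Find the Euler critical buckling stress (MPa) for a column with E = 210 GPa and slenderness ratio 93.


sigma_cr = pi^2 * E / lambda^2
= 9.8696 * 210000.0 / 93^2
= 9.8696 * 210000.0 / 8649
= 239.6366 MPa

239.6366 MPa


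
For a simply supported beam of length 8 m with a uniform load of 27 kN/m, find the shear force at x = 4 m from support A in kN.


R_A = w * L / 2 = 27 * 8 / 2 = 108.0 kN
V(x) = R_A - w * x = 108.0 - 27 * 4
= 0.0 kN

0.0 kN


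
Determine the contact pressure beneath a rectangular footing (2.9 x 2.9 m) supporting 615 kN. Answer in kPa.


A = 2.9 * 2.9 = 8.41 m^2
q = P / A = 615 / 8.41
= 73.1272 kPa

73.1272 kPa


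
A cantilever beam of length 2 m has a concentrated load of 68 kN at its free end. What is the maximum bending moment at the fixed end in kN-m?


For a cantilever with a point load at the free end:
M_max = P * L = 68 * 2 = 136 kN-m

136 kN-m


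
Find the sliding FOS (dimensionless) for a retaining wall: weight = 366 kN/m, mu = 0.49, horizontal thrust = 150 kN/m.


Resisting force = mu * W = 0.49 * 366 = 179.34 kN/m
FOS = Resisting / Driving = 179.34 / 150
= 1.1956 (dimensionless)

1.1956 (dimensionless)


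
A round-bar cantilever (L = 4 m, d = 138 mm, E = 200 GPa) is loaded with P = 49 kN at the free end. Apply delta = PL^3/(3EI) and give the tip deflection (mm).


I = pi * d^4 / 64 = pi * 138^4 / 64 = 17802715.2 mm^4
L = 4000.0 mm, P = 49000.0 N, E = 200000.0 MPa
delta = P * L^3 / (3 * E * I)
= 49000.0 * 4000.0^3 / (3 * 200000.0 * 17802715.2)
= 293.5882 mm

293.5882 mm


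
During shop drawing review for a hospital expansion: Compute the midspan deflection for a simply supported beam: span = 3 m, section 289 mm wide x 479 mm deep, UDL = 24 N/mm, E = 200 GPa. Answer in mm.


I = 289 * 479^3 / 12 = 2646812255.92 mm^4
L = 3000.0 mm, w = 24 N/mm, E = 200000.0 MPa
delta = 5 * w * L^4 / (384 * E * I)
= 5 * 24 * 3000.0^4 / (384 * 200000.0 * 2646812255.92)
= 0.0478 mm

0.0478 mm


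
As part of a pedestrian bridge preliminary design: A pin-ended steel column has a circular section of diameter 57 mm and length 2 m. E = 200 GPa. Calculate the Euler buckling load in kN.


I = pi * d^4 / 64 = 518166.49 mm^4
L = 2000.0 mm
P_cr = pi^2 * E * I / L^2
= 9.8696 * 200000.0 * 518166.49 / 2000.0^2
= 255704.91 N = 255.7049 kN

255.7049 kN


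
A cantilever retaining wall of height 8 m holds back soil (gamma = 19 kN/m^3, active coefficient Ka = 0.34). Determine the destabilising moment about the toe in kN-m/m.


Pa = 0.5 * Ka * gamma * H^2
= 0.5 * 0.34 * 19 * 8^2
= 206.72 kN/m
Arm = H / 3 = 8 / 3 = 2.6667 m
Mo = Pa * arm = Pa * H / 3 = 206.72 * 8 / 3 = 551.2533 kN-m/m

551.2533 kN-m/m


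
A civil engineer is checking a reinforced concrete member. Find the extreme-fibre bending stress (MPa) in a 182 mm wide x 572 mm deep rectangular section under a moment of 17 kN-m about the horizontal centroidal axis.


I = b * h^3 / 12 = 182 * 572^3 / 12 = 2838430261.33 mm^4
y = h / 2 = 572 / 2 = 286.0 mm
M = 17 kN-m = 17000000.0 N-mm
sigma = M * y / I = 17000000.0 * 286.0 / 2838430261.33
= 1.71 MPa

1.71 MPa


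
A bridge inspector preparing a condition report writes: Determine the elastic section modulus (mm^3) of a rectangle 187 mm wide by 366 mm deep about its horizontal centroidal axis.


S = b * h^2 / 6
= 187 * 366^2 / 6
= 187 * 133956 / 6
= 4174962.0 mm^3

4174962.0 mm^3


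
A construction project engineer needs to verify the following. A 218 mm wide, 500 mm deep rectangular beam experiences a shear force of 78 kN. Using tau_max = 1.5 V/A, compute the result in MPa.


A = b * h = 218 * 500 = 109000 mm^2
V = 78 kN = 78000.0 N
tau_max = 1.5 * V / A = 1.5 * 78000.0 / 109000
= 1.0734 MPa

1.0734 MPa


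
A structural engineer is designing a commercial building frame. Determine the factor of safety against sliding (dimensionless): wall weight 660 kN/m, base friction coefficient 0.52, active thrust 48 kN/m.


Resisting force = mu * W = 0.52 * 660 = 343.2 kN/m
FOS = Resisting / Driving = 343.2 / 48
= 7.15 (dimensionless)

7.15 (dimensionless)


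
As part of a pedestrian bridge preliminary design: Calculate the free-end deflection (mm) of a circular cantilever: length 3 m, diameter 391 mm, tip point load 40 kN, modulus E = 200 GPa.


I = pi * d^4 / 64 = pi * 391^4 / 64 = 1147299827.52 mm^4
L = 3000.0 mm, P = 40000.0 N, E = 200000.0 MPa
delta = P * L^3 / (3 * E * I)
= 40000.0 * 3000.0^3 / (3 * 200000.0 * 1147299827.52)
= 1.5689 mm

1.5689 mm


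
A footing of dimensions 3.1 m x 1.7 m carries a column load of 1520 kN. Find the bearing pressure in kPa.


A = 3.1 * 1.7 = 5.27 m^2
q = P / A = 1520 / 5.27
= 288.425 kPa

288.425 kPa


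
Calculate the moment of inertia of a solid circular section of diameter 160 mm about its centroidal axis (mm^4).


r = d / 2 = 160 / 2 = 80.0 mm
I = pi * r^4 / 4 = pi * 80.0^4 / 4
= 32169908.77 mm^4

32169908.77 mm^4
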